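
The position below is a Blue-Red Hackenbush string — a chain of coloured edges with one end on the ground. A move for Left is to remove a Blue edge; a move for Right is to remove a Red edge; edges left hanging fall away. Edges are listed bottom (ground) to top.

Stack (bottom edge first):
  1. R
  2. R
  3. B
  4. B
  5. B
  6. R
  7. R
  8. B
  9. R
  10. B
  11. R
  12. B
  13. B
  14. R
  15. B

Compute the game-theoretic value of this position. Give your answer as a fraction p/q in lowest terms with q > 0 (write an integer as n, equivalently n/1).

Build g(s[:k]) for k = 1..15, string s = R R B B B R R B R B R B B R B.
g(R) = { (no moves) | 0 } so -1
g(RR) = { (no moves) | -1,0 } so -2
g(RRB) = { -2 | -1,0 } so -3/2
g(RRBB) = { -2,-3/2 | -1,0 } so -5/4
g(RRBBB) = { -2,-3/2,-5/4 | -1,0 } so -9/8
g(RRBBBR) = { -2,-3/2,-5/4 | -9/8,-1,0 } so -19/16
g(RRBBBRR) = { -2,-3/2,-5/4 | -19/16,-9/8,-1,0 } so -39/32
g(RRBBBRRB) = { -2,-3/2,-5/4,-39/32 | -19/16,-9/8,-1,0 } so -77/64
g(RRBBBRRBR) = { -2,-3/2,-5/4,-39/32 | -77/64,-19/16,-9/8,-1,0 } so -155/128
g(RRBBBRRBRB) = { -2,-3/2,-5/4,-39/32,-155/128 | -77/64,-19/16,-9/8,-1,0 } so -309/256
g(RRBBBRRBRBR) = { -2,-3/2,-5/4,-39/32,-155/128 | -309/256,-77/64,-19/16,-9/8,-1,0 } so -619/512
g(RRBBBRRBRBRB) = { -2,-3/2,-5/4,-39/32,-155/128,-619/512 | -309/256,-77/64,-19/16,-9/8,-1,0 } so -1237/1024
g(RRBBBRRBRBRBB) = { -2,-3/2,-5/4,-39/32,-155/128,-619/512,-1237/1024 | -309/256,-77/64,-19/16,-9/8,-1,0 } so -2473/2048
g(RRBBBRRBRBRBBR) = { -2,-3/2,-5/4,-39/32,-155/128,-619/512,-1237/1024 | -2473/2048,-309/256,-77/64,-19/16,-9/8,-1,0 } so -4947/4096
g(RRBBBRRBRBRBBRB) = { -2,-3/2,-5/4,-39/32,-155/128,-619/512,-1237/1024,-4947/4096 | -2473/2048,-309/256,-77/64,-19/16,-9/8,-1,0 } so -9893/8192

-9893/8192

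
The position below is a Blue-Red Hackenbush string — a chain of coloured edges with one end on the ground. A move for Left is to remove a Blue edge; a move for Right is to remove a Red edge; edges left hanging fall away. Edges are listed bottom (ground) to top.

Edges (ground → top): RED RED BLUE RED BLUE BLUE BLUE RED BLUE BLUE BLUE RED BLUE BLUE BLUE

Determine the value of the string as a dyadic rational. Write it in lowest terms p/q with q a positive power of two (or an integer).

Recurse on prefixes of the 15-edge string RED RED BLUE RED BLUE BLUE BLUE RED BLUE BLUE BLUE RED BLUE BLUE BLUE:
v(R) = { — | 0 } ⇒ -1
v(RR) = { — | -1,0 } ⇒ -2
v(RRB) = { -2 | -1,0 } ⇒ -3/2
v(RRBR) = { -2 | -3/2,-1,0 } ⇒ -7/4
v(RRBRB) = { -2,-7/4 | -3/2,-1,0 } ⇒ -13/8
v(RRBRBB) = { -2,-7/4,-13/8 | -3/2,-1,0 } ⇒ -25/16
v(RRBRBBB) = { -2,-7/4,-13/8,-25/16 | -3/2,-1,0 } ⇒ -49/32
v(RRBRBBBR) = { -2,-7/4,-13/8,-25/16 | -49/32,-3/2,-1,0 } ⇒ -99/64
v(RRBRBBBRB) = { -2,-7/4,-13/8,-25/16,-99/64 | -49/32,-3/2,-1,0 } ⇒ -197/128
v(RRBRBBBRBB) = { -2,-7/4,-13/8,-25/16,-99/64,-197/128 | -49/32,-3/2,-1,0 } ⇒ -393/256
v(RRBRBBBRBBB) = { -2,-7/4,-13/8,-25/16,-99/64,-197/128,-393/256 | -49/32,-3/2,-1,0 } ⇒ -785/512
v(RRBRBBBRBBBR) = { -2,-7/4,-13/8,-25/16,-99/64,-197/128,-393/256 | -785/512,-49/32,-3/2,-1,0 } ⇒ -1571/1024
v(RRBRBBBRBBBRB) = { -2,-7/4,-13/8,-25/16,-99/64,-197/128,-393/256,-1571/1024 | -785/512,-49/32,-3/2,-1,0 } ⇒ -3141/2048
v(RRBRBBBRBBBRBB) = { -2,-7/4,-13/8,-25/16,-99/64,-197/128,-393/256,-1571/1024,-3141/2048 | -785/512,-49/32,-3/2,-1,0 } ⇒ -6281/4096
v(RRBRBBBRBBBRBBB) = { -2,-7/4,-13/8,-25/16,-99/64,-197/128,-393/256,-1571/1024,-3141/2048,-6281/4096 | -785/512,-49/32,-3/2,-1,0 } ⇒ -12561/8192

-12561/8192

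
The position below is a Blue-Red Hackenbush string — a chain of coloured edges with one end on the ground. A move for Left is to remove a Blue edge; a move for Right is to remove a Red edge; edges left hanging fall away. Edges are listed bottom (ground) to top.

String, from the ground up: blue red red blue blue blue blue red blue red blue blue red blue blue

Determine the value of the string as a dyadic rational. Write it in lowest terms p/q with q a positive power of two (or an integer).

7863/16384

Prefix values for blue red red blue blue blue blue red blue red blue blue red blue blue via {L|R} + simplicity:
v_1 [b]  L=[0]  R=[none]  → 1
v_2 [br]  L=[0]  R=[1]  → 1/2
v_3 [brr]  L=[0]  R=[1/2; 1]  → 1/4
v_4 [brrb]  L=[0; 1/4]  R=[1/2; 1]  → 3/8
v_5 [brrbb]  L=[0; 1/4; 3/8]  R=[1/2; 1]  → 7/16
v_6 [brrbbb]  L=[0; 1/4; 3/8; 7/16]  R=[1/2; 1]  → 15/32
v_7 [brrbbbb]  L=[0; 1/4; 3/8; 7/16; 15/32]  R=[1/2; 1]  → 31/64
v_8 [brrbbbbr]  L=[0; 1/4; 3/8; 7/16; 15/32]  R=[31/64; 1/2; 1]  → 61/128
v_9 [brrbbbbrb]  L=[0; 1/4; 3/8; 7/16; 15/32; 61/128]  R=[31/64; 1/2; 1]  → 123/256
v_10 [brrbbbbrbr]  L=[0; 1/4; 3/8; 7/16; 15/32; 61/128]  R=[123/256; 31/64; 1/2; 1]  → 245/512
v_11 [brrbbbbrbrb]  L=[0; 1/4; 3/8; 7/16; 15/32; 61/128; 245/512]  R=[123/256; 31/64; 1/2; 1]  → 491/1024
v_12 [brrbbbbrbrbb]  L=[0; 1/4; 3/8; 7/16; 15/32; 61/128; 245/512; 491/1024]  R=[123/256; 31/64; 1/2; 1]  → 983/2048
v_13 [brrbbbbrbrbbr]  L=[0; 1/4; 3/8; 7/16; 15/32; 61/128; 245/512; 491/1024]  R=[983/2048; 123/256; 31/64; 1/2; 1]  → 1965/4096
v_14 [brrbbbbrbrbbrb]  L=[0; 1/4; 3/8; 7/16; 15/32; 61/128; 245/512; 491/1024; 1965/4096]  R=[983/2048; 123/256; 31/64; 1/2; 1]  → 3931/8192
v_15 [brrbbbbrbrbbrbb]  L=[0; 1/4; 3/8; 7/16; 15/32; 61/128; 245/512; 491/1024; 1965/4096; 3931/8192]  R=[983/2048; 123/256; 31/64; 1/2; 1]  → 7863/16384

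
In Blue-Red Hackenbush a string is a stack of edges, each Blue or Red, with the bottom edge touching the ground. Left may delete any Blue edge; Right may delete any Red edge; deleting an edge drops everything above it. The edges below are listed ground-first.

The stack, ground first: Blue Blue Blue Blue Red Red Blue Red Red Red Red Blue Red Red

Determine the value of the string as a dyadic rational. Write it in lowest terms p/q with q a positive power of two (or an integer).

val(B) = { 0 | ∅ } so 1
val(BB) = { 0, 1 | ∅ } so 2
val(BBB) = { 0, 1, 2 | ∅ } so 3
val(BBBB) = { 0, 1, 2, 3 | ∅ } so 4
val(BBBBR) = { 0, 1, 2, 3 | 4 } so 7/2
val(BBBBRR) = { 0, 1, 2, 3 | 7/2, 4 } so 13/4
val(BBBBRRB) = { 0, 1, 2, 3, 13/4 | 7/2, 4 } so 27/8
val(BBBBRRBR) = { 0, 1, 2, 3, 13/4 | 27/8, 7/2, 4 } so 53/16
val(BBBBRRBRR) = { 0, 1, 2, 3, 13/4 | 53/16, 27/8, 7/2, 4 } so 105/32
val(BBBBRRBRRR) = { 0, 1, 2, 3, 13/4 | 105/32, 53/16, 27/8, 7/2, 4 } so 209/64
val(BBBBRRBRRRR) = { 0, 1, 2, 3, 13/4 | 209/64, 105/32, 53/16, 27/8, 7/2, 4 } so 417/128
val(BBBBRRBRRRRB) = { 0, 1, 2, 3, 13/4, 417/128 | 209/64, 105/32, 53/16, 27/8, 7/2, 4 } so 835/256
val(BBBBRRBRRRRBR) = { 0, 1, 2, 3, 13/4, 417/128 | 835/256, 209/64, 105/32, 53/16, 27/8, 7/2, 4 } so 1669/512
val(BBBBRRBRRRRBRR) = { 0, 1, 2, 3, 13/4, 417/128 | 1669/512, 835/256, 209/64, 105/32, 53/16, 27/8, 7/2, 4 } so 3337/1024

3337/1024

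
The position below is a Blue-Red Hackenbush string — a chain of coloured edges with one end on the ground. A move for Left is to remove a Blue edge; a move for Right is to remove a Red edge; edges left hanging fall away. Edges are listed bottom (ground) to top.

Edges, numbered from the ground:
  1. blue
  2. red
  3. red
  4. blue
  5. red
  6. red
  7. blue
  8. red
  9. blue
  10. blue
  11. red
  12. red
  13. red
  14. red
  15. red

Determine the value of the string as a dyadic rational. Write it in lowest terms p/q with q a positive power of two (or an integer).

4801/16384

step 1: add blue to get b; options L={ 0 } R={ none } ⇒ 1
step 2: add red to get br; options L={ 0 } R={ 1 } ⇒ 1/2
step 3: add red to get brr; options L={ 0 } R={ 1/2, 1 } ⇒ 1/4
step 4: add blue to get brrb; options L={ 0, 1/4 } R={ 1/2, 1 } ⇒ 3/8
step 5: add red to get brrbr; options L={ 0, 1/4 } R={ 3/8, 1/2, 1 } ⇒ 5/16
step 6: add red to get brrbrr; options L={ 0, 1/4 } R={ 5/16, 3/8, 1/2, 1 } ⇒ 9/32
step 7: add blue to get brrbrrb; options L={ 0, 1/4, 9/32 } R={ 5/16, 3/8, 1/2, 1 } ⇒ 19/64
step 8: add red to get brrbrrbr; options L={ 0, 1/4, 9/32 } R={ 19/64, 5/16, 3/8, 1/2, 1 } ⇒ 37/128
step 9: add blue to get brrbrrbrb; options L={ 0, 1/4, 9/32, 37/128 } R={ 19/64, 5/16, 3/8, 1/2, 1 } ⇒ 75/256
step 10: add blue to get brrbrrbrbb; options L={ 0, 1/4, 9/32, 37/128, 75/256 } R={ 19/64, 5/16, 3/8, 1/2, 1 } ⇒ 151/512
step 11: add red to get brrbrrbrbbr; options L={ 0, 1/4, 9/32, 37/128, 75/256 } R={ 151/512, 19/64, 5/16, 3/8, 1/2, 1 } ⇒ 301/1024
step 12: add red to get brrbrrbrbbrr; options L={ 0, 1/4, 9/32, 37/128, 75/256 } R={ 301/1024, 151/512, 19/64, 5/16, 3/8, 1/2, 1 } ⇒ 601/2048
step 13: add red to get brrbrrbrbbrrr; options L={ 0, 1/4, 9/32, 37/128, 75/256 } R={ 601/2048, 301/1024, 151/512, 19/64, 5/16, 3/8, 1/2, 1 } ⇒ 1201/4096
step 14: add red to get brrbrrbrbbrrrr; options L={ 0, 1/4, 9/32, 37/128, 75/256 } R={ 1201/4096, 601/2048, 301/1024, 151/512, 19/64, 5/16, 3/8, 1/2, 1 } ⇒ 2401/8192
step 15: add red to get brrbrrbrbbrrrrr; options L={ 0, 1/4, 9/32, 37/128, 75/256 } R={ 2401/8192, 1201/4096, 601/2048, 301/1024, 151/512, 19/64, 5/16, 3/8, 1/2, 1 } ⇒ 4801/16384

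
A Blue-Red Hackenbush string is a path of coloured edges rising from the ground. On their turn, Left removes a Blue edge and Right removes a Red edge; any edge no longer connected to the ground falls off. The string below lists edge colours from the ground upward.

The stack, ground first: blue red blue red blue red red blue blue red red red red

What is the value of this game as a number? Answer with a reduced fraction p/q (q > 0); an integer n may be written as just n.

2657/4096

Recurse on prefixes of the 13-edge string blue red blue red blue red red blue blue red red red red:
val(b) = { 0 | ∅ } ⇒ 1
val(br) = { 0 | 1 } ⇒ 1/2
val(brb) = { 0 1/2 | 1 } ⇒ 3/4
val(brbr) = { 0 1/2 | 3/4 1 } ⇒ 5/8
val(brbrb) = { 0 1/2 5/8 | 3/4 1 } ⇒ 11/16
val(brbrbr) = { 0 1/2 5/8 | 11/16 3/4 1 } ⇒ 21/32
val(brbrbrr) = { 0 1/2 5/8 | 21/32 11/16 3/4 1 } ⇒ 41/64
val(brbrbrrb) = { 0 1/2 5/8 41/64 | 21/32 11/16 3/4 1 } ⇒ 83/128
val(brbrbrrbb) = { 0 1/2 5/8 41/64 83/128 | 21/32 11/16 3/4 1 } ⇒ 167/256
val(brbrbrrbbr) = { 0 1/2 5/8 41/64 83/128 | 167/256 21/32 11/16 3/4 1 } ⇒ 333/512
val(brbrbrrbbrr) = { 0 1/2 5/8 41/64 83/128 | 333/512 167/256 21/32 11/16 3/4 1 } ⇒ 665/1024
val(brbrbrrbbrrr) = { 0 1/2 5/8 41/64 83/128 | 665/1024 333/512 167/256 21/32 11/16 3/4 1 } ⇒ 1329/2048
val(brbrbrrbbrrrr) = { 0 1/2 5/8 41/64 83/128 | 1329/2048 665/1024 333/512 167/256 21/32 11/16 3/4 1 } ⇒ 2657/4096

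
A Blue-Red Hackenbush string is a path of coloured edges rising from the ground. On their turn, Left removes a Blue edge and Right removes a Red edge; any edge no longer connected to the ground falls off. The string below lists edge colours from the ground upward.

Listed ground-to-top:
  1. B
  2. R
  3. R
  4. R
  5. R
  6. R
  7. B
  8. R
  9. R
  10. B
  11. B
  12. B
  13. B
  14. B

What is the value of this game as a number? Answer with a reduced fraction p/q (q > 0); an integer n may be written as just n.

319/8192

Prefix values for B R R R R R B R R B B B B B via {L|R} + simplicity:
1 of 14 · B · max L 0 · min R +∞ so 1
2 of 14 · BR · max L 0 · min R 1 so 1/2
3 of 14 · BRR · max L 0 · min R 1/2 so 1/4
4 of 14 · BRRR · max L 0 · min R 1/4 so 1/8
5 of 14 · BRRRR · max L 0 · min R 1/8 so 1/16
6 of 14 · BRRRRR · max L 0 · min R 1/16 so 1/32
7 of 14 · BRRRRRB · max L 1/32 · min R 1/16 so 3/64
8 of 14 · BRRRRRBR · max L 1/32 · min R 3/64 so 5/128
9 of 14 · BRRRRRBRR · max L 1/32 · min R 5/128 so 9/256
10 of 14 · BRRRRRBRRB · max L 9/256 · min R 5/128 so 19/512
11 of 14 · BRRRRRBRRBB · max L 19/512 · min R 5/128 so 39/1024
12 of 14 · BRRRRRBRRBBB · max L 39/1024 · min R 5/128 so 79/2048
13 of 14 · BRRRRRBRRBBBB · max L 79/2048 · min R 5/128 so 159/4096
14 of 14 · BRRRRRBRRBBBBB · max L 159/4096 · min R 5/128 so 319/8192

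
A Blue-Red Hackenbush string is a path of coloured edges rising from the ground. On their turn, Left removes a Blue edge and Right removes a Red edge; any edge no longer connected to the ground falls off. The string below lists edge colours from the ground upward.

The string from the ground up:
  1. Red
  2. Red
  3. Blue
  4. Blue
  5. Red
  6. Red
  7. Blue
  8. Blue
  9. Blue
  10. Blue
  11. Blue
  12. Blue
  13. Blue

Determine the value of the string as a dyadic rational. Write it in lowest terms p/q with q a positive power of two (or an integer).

Prefix values for Red Red Blue Blue Red Red Blue Blue Blue Blue Blue Blue Blue via {L|R} + simplicity:
1 of 13 · R · max L −∞ · min R 0 → -1
2 of 13 · RR · max L −∞ · min R -1 → -2
3 of 13 · RRB · max L -2 · min R -1 → -3/2
4 of 13 · RRBB · max L -3/2 · min R -1 → -5/4
5 of 13 · RRBBR · max L -3/2 · min R -5/4 → -11/8
6 of 13 · RRBBRR · max L -3/2 · min R -11/8 → -23/16
7 of 13 · RRBBRRB · max L -23/16 · min R -11/8 → -45/32
8 of 13 · RRBBRRBB · max L -45/32 · min R -11/8 → -89/64
9 of 13 · RRBBRRBBB · max L -89/64 · min R -11/8 → -177/128
10 of 13 · RRBBRRBBBB · max L -177/128 · min R -11/8 → -353/256
11 of 13 · RRBBRRBBBBB · max L -353/256 · min R -11/8 → -705/512
12 of 13 · RRBBRRBBBBBB · max L -705/512 · min R -11/8 → -1409/1024
13 of 13 · RRBBRRBBBBBBB · max L -1409/1024 · min R -11/8 → -2817/2048

-2817/2048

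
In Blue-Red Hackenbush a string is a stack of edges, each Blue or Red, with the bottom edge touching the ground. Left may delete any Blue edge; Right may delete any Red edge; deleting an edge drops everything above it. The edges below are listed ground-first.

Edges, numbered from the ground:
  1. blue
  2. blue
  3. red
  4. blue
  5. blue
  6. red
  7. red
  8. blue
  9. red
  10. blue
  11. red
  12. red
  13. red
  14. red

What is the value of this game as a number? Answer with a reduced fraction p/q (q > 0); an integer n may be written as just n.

Build value(s[:k]) for k = 1..14, string s = blue blue red blue blue red red blue red blue red red red red.
value_1 [b]  L=[0]  R=[∅]  = 1
value_2 [bb]  L=[0,1]  R=[∅]  = 2
value_3 [bbr]  L=[0,1]  R=[2]  = 3/2
value_4 [bbrb]  L=[0,1,3/2]  R=[2]  = 7/4
value_5 [bbrbb]  L=[0,1,3/2,7/4]  R=[2]  = 15/8
value_6 [bbrbbr]  L=[0,1,3/2,7/4]  R=[15/8,2]  = 29/16
value_7 [bbrbbrr]  L=[0,1,3/2,7/4]  R=[29/16,15/8,2]  = 57/32
value_8 [bbrbbrrb]  L=[0,1,3/2,7/4,57/32]  R=[29/16,15/8,2]  = 115/64
value_9 [bbrbbrrbr]  L=[0,1,3/2,7/4,57/32]  R=[115/64,29/16,15/8,2]  = 229/128
value_10 [bbrbbrrbrb]  L=[0,1,3/2,7/4,57/32,229/128]  R=[115/64,29/16,15/8,2]  = 459/256
value_11 [bbrbbrrbrbr]  L=[0,1,3/2,7/4,57/32,229/128]  R=[459/256,115/64,29/16,15/8,2]  = 917/512
value_12 [bbrbbrrbrbrr]  L=[0,1,3/2,7/4,57/32,229/128]  R=[917/512,459/256,115/64,29/16,15/8,2]  = 1833/1024
value_13 [bbrbbrrbrbrrr]  L=[0,1,3/2,7/4,57/32,229/128]  R=[1833/1024,917/512,459/256,115/64,29/16,15/8,2]  = 3665/2048
value_14 [bbrbbrrbrbrrrr]  L=[0,1,3/2,7/4,57/32,229/128]  R=[3665/2048,1833/1024,917/512,459/256,115/64,29/16,15/8,2]  = 7329/4096

7329/4096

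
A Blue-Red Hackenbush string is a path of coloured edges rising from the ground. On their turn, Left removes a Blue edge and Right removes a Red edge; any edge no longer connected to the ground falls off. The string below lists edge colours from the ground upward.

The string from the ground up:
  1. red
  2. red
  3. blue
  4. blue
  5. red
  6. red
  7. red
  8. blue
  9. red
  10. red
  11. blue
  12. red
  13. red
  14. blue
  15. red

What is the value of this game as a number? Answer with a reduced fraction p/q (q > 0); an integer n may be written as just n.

edge 1 of 15 (red): { · | 0 } gives -1
edge 2 of 15 (red): { · | -1 0 } gives -2
edge 3 of 15 (blue): { -2 | -1 0 } gives -3/2
edge 4 of 15 (blue): { -2 -3/2 | -1 0 } gives -5/4
edge 5 of 15 (red): { -2 -3/2 | -5/4 -1 0 } gives -11/8
edge 6 of 15 (red): { -2 -3/2 | -11/8 -5/4 -1 0 } gives -23/16
edge 7 of 15 (red): { -2 -3/2 | -23/16 -11/8 -5/4 -1 0 } gives -47/32
edge 8 of 15 (blue): { -2 -3/2 -47/32 | -23/16 -11/8 -5/4 -1 0 } gives -93/64
edge 9 of 15 (red): { -2 -3/2 -47/32 | -93/64 -23/16 -11/8 -5/4 -1 0 } gives -187/128
edge 10 of 15 (red): { -2 -3/2 -47/32 | -187/128 -93/64 -23/16 -11/8 -5/4 -1 0 } gives -375/256
edge 11 of 15 (blue): { -2 -3/2 -47/32 -375/256 | -187/128 -93/64 -23/16 -11/8 -5/4 -1 0 } gives -749/512
edge 12 of 15 (red): { -2 -3/2 -47/32 -375/256 | -749/512 -187/128 -93/64 -23/16 -11/8 -5/4 -1 0 } gives -1499/1024
edge 13 of 15 (red): { -2 -3/2 -47/32 -375/256 | -1499/1024 -749/512 -187/128 -93/64 -23/16 -11/8 -5/4 -1 0 } gives -2999/2048
edge 14 of 15 (blue): { -2 -3/2 -47/32 -375/256 -2999/2048 | -1499/1024 -749/512 -187/128 -93/64 -23/16 -11/8 -5/4 -1 0 } gives -5997/4096
edge 15 of 15 (red): { -2 -3/2 -47/32 -375/256 -2999/2048 | -5997/4096 -1499/1024 -749/512 -187/128 -93/64 -23/16 -11/8 -5/4 -1 0 } gives -11995/8192

-11995/8192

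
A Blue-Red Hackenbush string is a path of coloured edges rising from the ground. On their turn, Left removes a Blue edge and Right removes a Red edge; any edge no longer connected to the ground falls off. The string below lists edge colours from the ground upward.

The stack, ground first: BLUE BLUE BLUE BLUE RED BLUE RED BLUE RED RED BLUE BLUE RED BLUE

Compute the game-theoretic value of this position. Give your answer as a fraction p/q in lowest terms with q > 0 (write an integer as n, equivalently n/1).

Build value(s[:k]) for k = 1..14, string s = BLUE BLUE BLUE BLUE RED BLUE RED BLUE RED RED BLUE BLUE RED BLUE.
value_1 [B]  L=[0]  R=[∅]  = 1
value_2 [BB]  L=[0,1]  R=[∅]  = 2
value_3 [BBB]  L=[0,1,2]  R=[∅]  = 3
value_4 [BBBB]  L=[0,1,2,3]  R=[∅]  = 4
value_5 [BBBBR]  L=[0,1,2,3]  R=[4]  = 7/2
value_6 [BBBBRB]  L=[0,1,2,3,7/2]  R=[4]  = 15/4
value_7 [BBBBRBR]  L=[0,1,2,3,7/2]  R=[15/4,4]  = 29/8
value_8 [BBBBRBRB]  L=[0,1,2,3,7/2,29/8]  R=[15/4,4]  = 59/16
value_9 [BBBBRBRBR]  L=[0,1,2,3,7/2,29/8]  R=[59/16,15/4,4]  = 117/32
value_10 [BBBBRBRBRR]  L=[0,1,2,3,7/2,29/8]  R=[117/32,59/16,15/4,4]  = 233/64
value_11 [BBBBRBRBRRB]  L=[0,1,2,3,7/2,29/8,233/64]  R=[117/32,59/16,15/4,4]  = 467/128
value_12 [BBBBRBRBRRBB]  L=[0,1,2,3,7/2,29/8,233/64,467/128]  R=[117/32,59/16,15/4,4]  = 935/256
value_13 [BBBBRBRBRRBBR]  L=[0,1,2,3,7/2,29/8,233/64,467/128]  R=[935/256,117/32,59/16,15/4,4]  = 1869/512
value_14 [BBBBRBRBRRBBRB]  L=[0,1,2,3,7/2,29/8,233/64,467/128,1869/512]  R=[935/256,117/32,59/16,15/4,4]  = 3739/1024

3739/1024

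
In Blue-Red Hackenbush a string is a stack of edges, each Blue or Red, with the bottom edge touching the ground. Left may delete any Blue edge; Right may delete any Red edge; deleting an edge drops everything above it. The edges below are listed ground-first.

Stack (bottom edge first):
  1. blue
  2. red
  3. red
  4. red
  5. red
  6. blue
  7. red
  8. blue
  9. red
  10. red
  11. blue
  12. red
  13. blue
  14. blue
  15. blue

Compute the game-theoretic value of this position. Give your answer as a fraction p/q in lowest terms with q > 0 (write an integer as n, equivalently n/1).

1327/16384

Prefix values for blue red red red red blue red blue red red blue red blue blue blue via {L|R} + simplicity:
1 of 15 · b · max L 0 · min R +∞ so 1
2 of 15 · br · max L 0 · min R 1 so 1/2
3 of 15 · brr · max L 0 · min R 1/2 so 1/4
4 of 15 · brrr · max L 0 · min R 1/4 so 1/8
5 of 15 · brrrr · max L 0 · min R 1/8 so 1/16
6 of 15 · brrrrb · max L 1/16 · min R 1/8 so 3/32
7 of 15 · brrrrbr · max L 1/16 · min R 3/32 so 5/64
8 of 15 · brrrrbrb · max L 5/64 · min R 3/32 so 11/128
9 of 15 · brrrrbrbr · max L 5/64 · min R 11/128 so 21/256
10 of 15 · brrrrbrbrr · max L 5/64 · min R 21/256 so 41/512
11 of 15 · brrrrbrbrrb · max L 41/512 · min R 21/256 so 83/1024
12 of 15 · brrrrbrbrrbr · max L 41/512 · min R 83/1024 so 165/2048
13 of 15 · brrrrbrbrrbrb · max L 165/2048 · min R 83/1024 so 331/4096
14 of 15 · brrrrbrbrrbrbb · max L 331/4096 · min R 83/1024 so 663/8192
15 of 15 · brrrrbrbrrbrbbb · max L 663/8192 · min R 83/1024 so 1327/16384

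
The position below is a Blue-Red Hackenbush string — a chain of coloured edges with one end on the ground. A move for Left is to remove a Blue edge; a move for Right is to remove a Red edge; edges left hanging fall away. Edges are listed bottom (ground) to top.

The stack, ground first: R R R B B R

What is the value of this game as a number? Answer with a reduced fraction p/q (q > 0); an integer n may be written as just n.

-19/8

Recurse on prefixes of the 6-edge string R R R B B R:
1 of 6 · R · max L −∞ · min R 0 → -1
2 of 6 · RR · max L −∞ · min R -1 → -2
3 of 6 · RRR · max L −∞ · min R -2 → -3
4 of 6 · RRRB · max L -3 · min R -2 → -5/2
5 of 6 · RRRBB · max L -5/2 · min R -2 → -9/4
6 of 6 · RRRBBR · max L -5/2 · min R -9/4 → -19/8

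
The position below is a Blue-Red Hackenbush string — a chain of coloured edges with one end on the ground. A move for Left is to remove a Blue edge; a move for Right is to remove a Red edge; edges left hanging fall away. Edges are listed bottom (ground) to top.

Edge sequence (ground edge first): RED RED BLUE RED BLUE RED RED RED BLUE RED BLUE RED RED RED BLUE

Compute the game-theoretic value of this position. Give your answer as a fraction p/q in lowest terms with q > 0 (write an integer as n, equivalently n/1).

Recurse on prefixes of the 15-edge string RED RED BLUE RED BLUE RED RED RED BLUE RED BLUE RED RED RED BLUE:
g(R) = { — | 0 } → -1
g(RR) = { — | -1, 0 } → -2
g(RRB) = { -2 | -1, 0 } → -3/2
g(RRBR) = { -2 | -3/2, -1, 0 } → -7/4
g(RRBRB) = { -2, -7/4 | -3/2, -1, 0 } → -13/8
g(RRBRBR) = { -2, -7/4 | -13/8, -3/2, -1, 0 } → -27/16
g(RRBRBRR) = { -2, -7/4 | -27/16, -13/8, -3/2, -1, 0 } → -55/32
g(RRBRBRRR) = { -2, -7/4 | -55/32, -27/16, -13/8, -3/2, -1, 0 } → -111/64
g(RRBRBRRRB) = { -2, -7/4, -111/64 | -55/32, -27/16, -13/8, -3/2, -1, 0 } → -221/128
g(RRBRBRRRBR) = { -2, -7/4, -111/64 | -221/128, -55/32, -27/16, -13/8, -3/2, -1, 0 } → -443/256
g(RRBRBRRRBRB) = { -2, -7/4, -111/64, -443/256 | -221/128, -55/32, -27/16, -13/8, -3/2, -1, 0 } → -885/512
g(RRBRBRRRBRBR) = { -2, -7/4, -111/64, -443/256 | -885/512, -221/128, -55/32, -27/16, -13/8, -3/2, -1, 0 } → -1771/1024
g(RRBRBRRRBRBRR) = { -2, -7/4, -111/64, -443/256 | -1771/1024, -885/512, -221/128, -55/32, -27/16, -13/8, -3/2, -1, 0 } → -3543/2048
g(RRBRBRRRBRBRRR) = { -2, -7/4, -111/64, -443/256 | -3543/2048, -1771/1024, -885/512, -221/128, -55/32, -27/16, -13/8, -3/2, -1, 0 } → -7087/4096
g(RRBRBRRRBRBRRRB) = { -2, -7/4, -111/64, -443/256, -7087/4096 | -3543/2048, -1771/1024, -885/512, -221/128, -55/32, -27/16, -13/8, -3/2, -1, 0 } → -14173/8192

-14173/8192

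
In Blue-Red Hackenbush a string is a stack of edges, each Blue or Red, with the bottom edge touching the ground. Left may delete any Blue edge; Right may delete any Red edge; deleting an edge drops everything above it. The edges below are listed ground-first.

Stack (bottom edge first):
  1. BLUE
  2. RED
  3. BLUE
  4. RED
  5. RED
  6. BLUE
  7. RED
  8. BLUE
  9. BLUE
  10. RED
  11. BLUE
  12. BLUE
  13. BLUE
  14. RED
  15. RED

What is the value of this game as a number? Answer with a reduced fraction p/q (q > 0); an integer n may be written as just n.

9657/16384

Prefix values for BLUE RED BLUE RED RED BLUE RED BLUE BLUE RED BLUE BLUE BLUE RED RED via {L|R} + simplicity:
1 of 15 · B · max L 0 · min R +∞ — 1
2 of 15 · BR · max L 0 · min R 1 — 1/2
3 of 15 · BRB · max L 1/2 · min R 1 — 3/4
4 of 15 · BRBR · max L 1/2 · min R 3/4 — 5/8
5 of 15 · BRBRR · max L 1/2 · min R 5/8 — 9/16
6 of 15 · BRBRRB · max L 9/16 · min R 5/8 — 19/32
7 of 15 · BRBRRBR · max L 9/16 · min R 19/32 — 37/64
8 of 15 · BRBRRBRB · max L 37/64 · min R 19/32 — 75/128
9 of 15 · BRBRRBRBB · max L 75/128 · min R 19/32 — 151/256
10 of 15 · BRBRRBRBBR · max L 75/128 · min R 151/256 — 301/512
11 of 15 · BRBRRBRBBRB · max L 301/512 · min R 151/256 — 603/1024
12 of 15 · BRBRRBRBBRBB · max L 603/1024 · min R 151/256 — 1207/2048
13 of 15 · BRBRRBRBBRBBB · max L 1207/2048 · min R 151/256 — 2415/4096
14 of 15 · BRBRRBRBBRBBBR · max L 1207/2048 · min R 2415/4096 — 4829/8192
15 of 15 · BRBRRBRBBRBBBRR · max L 1207/2048 · min R 4829/8192 — 9657/16384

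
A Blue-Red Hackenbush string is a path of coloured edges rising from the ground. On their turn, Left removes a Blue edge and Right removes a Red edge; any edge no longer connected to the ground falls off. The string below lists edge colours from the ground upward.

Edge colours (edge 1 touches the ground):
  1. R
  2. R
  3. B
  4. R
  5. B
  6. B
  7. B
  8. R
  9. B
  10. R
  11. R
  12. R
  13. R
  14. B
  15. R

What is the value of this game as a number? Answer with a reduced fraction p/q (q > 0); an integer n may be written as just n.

g_1 [R]  L=[·]  R=[0]  = -1
g_2 [RR]  L=[·]  R=[-1, 0]  = -2
g_3 [RRB]  L=[-2]  R=[-1, 0]  = -3/2
g_4 [RRBR]  L=[-2]  R=[-3/2, -1, 0]  = -7/4
g_5 [RRBRB]  L=[-2, -7/4]  R=[-3/2, -1, 0]  = -13/8
g_6 [RRBRBB]  L=[-2, -7/4, -13/8]  R=[-3/2, -1, 0]  = -25/16
g_7 [RRBRBBB]  L=[-2, -7/4, -13/8, -25/16]  R=[-3/2, -1, 0]  = -49/32
g_8 [RRBRBBBR]  L=[-2, -7/4, -13/8, -25/16]  R=[-49/32, -3/2, -1, 0]  = -99/64
g_9 [RRBRBBBRB]  L=[-2, -7/4, -13/8, -25/16, -99/64]  R=[-49/32, -3/2, -1, 0]  = -197/128
g_10 [RRBRBBBRBR]  L=[-2, -7/4, -13/8, -25/16, -99/64]  R=[-197/128, -49/32, -3/2, -1, 0]  = -395/256
g_11 [RRBRBBBRBRR]  L=[-2, -7/4, -13/8, -25/16, -99/64]  R=[-395/256, -197/128, -49/32, -3/2, -1, 0]  = -791/512
g_12 [RRBRBBBRBRRR]  L=[-2, -7/4, -13/8, -25/16, -99/64]  R=[-791/512, -395/256, -197/128, -49/32, -3/2, -1, 0]  = -1583/1024
g_13 [RRBRBBBRBRRRR]  L=[-2, -7/4, -13/8, -25/16, -99/64]  R=[-1583/1024, -791/512, -395/256, -197/128, -49/32, -3/2, -1, 0]  = -3167/2048
g_14 [RRBRBBBRBRRRRB]  L=[-2, -7/4, -13/8, -25/16, -99/64, -3167/2048]  R=[-1583/1024, -791/512, -395/256, -197/128, -49/32, -3/2, -1, 0]  = -6333/4096
g_15 [RRBRBBBRBRRRRBR]  L=[-2, -7/4, -13/8, -25/16, -99/64, -3167/2048]  R=[-6333/4096, -1583/1024, -791/512, -395/256, -197/128, -49/32, -3/2, -1, 0]  = -12667/8192

-12667/8192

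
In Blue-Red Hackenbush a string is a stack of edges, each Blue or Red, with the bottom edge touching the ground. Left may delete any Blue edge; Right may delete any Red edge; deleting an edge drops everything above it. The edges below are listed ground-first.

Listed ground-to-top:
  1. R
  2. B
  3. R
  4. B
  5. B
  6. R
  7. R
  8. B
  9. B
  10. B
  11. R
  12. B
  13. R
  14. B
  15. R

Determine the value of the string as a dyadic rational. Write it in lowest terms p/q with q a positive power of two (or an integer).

R: Left { — }, Right { 0 } = simplest -1
RB: Left { -1 }, Right { 0 } = simplest -1/2
RBR: Left { -1 }, Right { -1/2, 0 } = simplest -3/4
RBRB: Left { -1, -3/4 }, Right { -1/2, 0 } = simplest -5/8
RBRBB: Left { -1, -3/4, -5/8 }, Right { -1/2, 0 } = simplest -9/16
RBRBBR: Left { -1, -3/4, -5/8 }, Right { -9/16, -1/2, 0 } = simplest -19/32
RBRBBRR: Left { -1, -3/4, -5/8 }, Right { -19/32, -9/16, -1/2, 0 } = simplest -39/64
RBRBBRRB: Left { -1, -3/4, -5/8, -39/64 }, Right { -19/32, -9/16, -1/2, 0 } = simplest -77/128
RBRBBRRBB: Left { -1, -3/4, -5/8, -39/64, -77/128 }, Right { -19/32, -9/16, -1/2, 0 } = simplest -153/256
RBRBBRRBBB: Left { -1, -3/4, -5/8, -39/64, -77/128, -153/256 }, Right { -19/32, -9/16, -1/2, 0 } = simplest -305/512
RBRBBRRBBBR: Left { -1, -3/4, -5/8, -39/64, -77/128, -153/256 }, Right { -305/512, -19/32, -9/16, -1/2, 0 } = simplest -611/1024
RBRBBRRBBBRB: Left { -1, -3/4, -5/8, -39/64, -77/128, -153/256, -611/1024 }, Right { -305/512, -19/32, -9/16, -1/2, 0 } = simplest -1221/2048
RBRBBRRBBBRBR: Left { -1, -3/4, -5/8, -39/64, -77/128, -153/256, -611/1024 }, Right { -1221/2048, -305/512, -19/32, -9/16, -1/2, 0 } = simplest -2443/4096
RBRBBRRBBBRBRB: Left { -1, -3/4, -5/8, -39/64, -77/128, -153/256, -611/1024, -2443/4096 }, Right { -1221/2048, -305/512, -19/32, -9/16, -1/2, 0 } = simplest -4885/8192
RBRBBRRBBBRBRBR: Left { -1, -3/4, -5/8, -39/64, -77/128, -153/256, -611/1024, -2443/4096 }, Right { -4885/8192, -1221/2048, -305/512, -19/32, -9/16, -1/2, 0 } = simplest -9771/16384

-9771/16384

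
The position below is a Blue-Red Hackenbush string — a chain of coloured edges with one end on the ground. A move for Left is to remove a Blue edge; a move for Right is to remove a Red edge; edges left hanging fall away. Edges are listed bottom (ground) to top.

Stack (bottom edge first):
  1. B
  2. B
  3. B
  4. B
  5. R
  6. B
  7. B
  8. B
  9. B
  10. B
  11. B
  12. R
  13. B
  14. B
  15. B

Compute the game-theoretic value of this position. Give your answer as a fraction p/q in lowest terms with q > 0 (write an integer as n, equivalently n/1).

8175/2048

Recurse on prefixes of the 15-edge string B B B B R B B B B B B R B B B:
1 of 15 · B · max L 0 · min R +∞ → 1
2 of 15 · BB · max L 1 · min R +∞ → 2
3 of 15 · BBB · max L 2 · min R +∞ → 3
4 of 15 · BBBB · max L 3 · min R +∞ → 4
5 of 15 · BBBBR · max L 3 · min R 4 → 7/2
6 of 15 · BBBBRB · max L 7/2 · min R 4 → 15/4
7 of 15 · BBBBRBB · max L 15/4 · min R 4 → 31/8
8 of 15 · BBBBRBBB · max L 31/8 · min R 4 → 63/16
9 of 15 · BBBBRBBBB · max L 63/16 · min R 4 → 127/32
10 of 15 · BBBBRBBBBB · max L 127/32 · min R 4 → 255/64
11 of 15 · BBBBRBBBBBB · max L 255/64 · min R 4 → 511/128
12 of 15 · BBBBRBBBBBBR · max L 255/64 · min R 511/128 → 1021/256
13 of 15 · BBBBRBBBBBBRB · max L 1021/256 · min R 511/128 → 2043/512
14 of 15 · BBBBRBBBBBBRBB · max L 2043/512 · min R 511/128 → 4087/1024
15 of 15 · BBBBRBBBBBBRBBB · max L 4087/1024 · min R 511/128 → 8175/2048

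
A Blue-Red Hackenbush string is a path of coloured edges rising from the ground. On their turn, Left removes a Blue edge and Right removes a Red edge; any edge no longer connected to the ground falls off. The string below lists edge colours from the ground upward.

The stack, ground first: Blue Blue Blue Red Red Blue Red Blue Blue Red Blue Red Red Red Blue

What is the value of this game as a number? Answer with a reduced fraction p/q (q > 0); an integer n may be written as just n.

Prefix values for Blue Blue Blue Red Red Blue Red Blue Blue Red Blue Red Red Red Blue via {L|R} + simplicity:
G(B) = { 0 | — } — 1
G(BB) = { 0, 1 | — } — 2
G(BBB) = { 0, 1, 2 | — } — 3
G(BBBR) = { 0, 1, 2 | 3 } — 5/2
G(BBBRR) = { 0, 1, 2 | 5/2, 3 } — 9/4
G(BBBRRB) = { 0, 1, 2, 9/4 | 5/2, 3 } — 19/8
G(BBBRRBR) = { 0, 1, 2, 9/4 | 19/8, 5/2, 3 } — 37/16
G(BBBRRBRB) = { 0, 1, 2, 9/4, 37/16 | 19/8, 5/2, 3 } — 75/32
G(BBBRRBRBB) = { 0, 1, 2, 9/4, 37/16, 75/32 | 19/8, 5/2, 3 } — 151/64
G(BBBRRBRBBR) = { 0, 1, 2, 9/4, 37/16, 75/32 | 151/64, 19/8, 5/2, 3 } — 301/128
G(BBBRRBRBBRB) = { 0, 1, 2, 9/4, 37/16, 75/32, 301/128 | 151/64, 19/8, 5/2, 3 } — 603/256
G(BBBRRBRBBRBR) = { 0, 1, 2, 9/4, 37/16, 75/32, 301/128 | 603/256, 151/64, 19/8, 5/2, 3 } — 1205/512
G(BBBRRBRBBRBRR) = { 0, 1, 2, 9/4, 37/16, 75/32, 301/128 | 1205/512, 603/256, 151/64, 19/8, 5/2, 3 } — 2409/1024
G(BBBRRBRBBRBRRR) = { 0, 1, 2, 9/4, 37/16, 75/32, 301/128 | 2409/1024, 1205/512, 603/256, 151/64, 19/8, 5/2, 3 } — 4817/2048
G(BBBRRBRBBRBRRRB) = { 0, 1, 2, 9/4, 37/16, 75/32, 301/128, 4817/2048 | 2409/1024, 1205/512, 603/256, 151/64, 19/8, 5/2, 3 } — 9635/4096

9635/4096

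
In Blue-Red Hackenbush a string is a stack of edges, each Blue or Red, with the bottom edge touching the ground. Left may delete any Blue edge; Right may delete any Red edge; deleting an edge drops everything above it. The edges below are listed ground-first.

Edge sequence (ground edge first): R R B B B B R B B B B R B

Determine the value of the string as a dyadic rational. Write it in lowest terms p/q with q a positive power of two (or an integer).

Recurse on prefixes of the 13-edge string R R B B B B R B B B B R B:
step 1: add R to get R; options L={ (no moves) } R={ 0 } -> -1
step 2: add R to get RR; options L={ (no moves) } R={ -1 0 } -> -2
step 3: add B to get RRB; options L={ -2 } R={ -1 0 } -> -3/2
step 4: add B to get RRBB; options L={ -2 -3/2 } R={ -1 0 } -> -5/4
step 5: add B to get RRBBB; options L={ -2 -3/2 -5/4 } R={ -1 0 } -> -9/8
step 6: add B to get RRBBBB; options L={ -2 -3/2 -5/4 -9/8 } R={ -1 0 } -> -17/16
step 7: add R to get RRBBBBR; options L={ -2 -3/2 -5/4 -9/8 } R={ -17/16 -1 0 } -> -35/32
step 8: add B to get RRBBBBRB; options L={ -2 -3/2 -5/4 -9/8 -35/32 } R={ -17/16 -1 0 } -> -69/64
step 9: add B to get RRBBBBRBB; options L={ -2 -3/2 -5/4 -9/8 -35/32 -69/64 } R={ -17/16 -1 0 } -> -137/128
step 10: add B to get RRBBBBRBBB; options L={ -2 -3/2 -5/4 -9/8 -35/32 -69/64 -137/128 } R={ -17/16 -1 0 } -> -273/256
step 11: add B to get RRBBBBRBBBB; options L={ -2 -3/2 -5/4 -9/8 -35/32 -69/64 -137/128 -273/256 } R={ -17/16 -1 0 } -> -545/512
step 12: add R to get RRBBBBRBBBBR; options L={ -2 -3/2 -5/4 -9/8 -35/32 -69/64 -137/128 -273/256 } R={ -545/512 -17/16 -1 0 } -> -1091/1024
step 13: add B to get RRBBBBRBBBBRB; options L={ -2 -3/2 -5/4 -9/8 -35/32 -69/64 -137/128 -273/256 -1091/1024 } R={ -545/512 -17/16 -1 0 } -> -2181/2048

-2181/2048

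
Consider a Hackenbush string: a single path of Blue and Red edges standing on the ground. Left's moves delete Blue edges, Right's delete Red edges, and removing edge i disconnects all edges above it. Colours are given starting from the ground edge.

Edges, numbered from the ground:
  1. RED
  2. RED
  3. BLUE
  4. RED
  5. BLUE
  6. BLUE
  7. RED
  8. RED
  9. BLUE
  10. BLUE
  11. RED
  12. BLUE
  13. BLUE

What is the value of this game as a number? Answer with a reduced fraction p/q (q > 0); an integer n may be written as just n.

Build G(s[:k]) for k = 1..13, string s = RED RED BLUE RED BLUE BLUE RED RED BLUE BLUE RED BLUE BLUE.
1 of 13 · R · max L −∞ · min R 0 = -1
2 of 13 · RR · max L −∞ · min R -1 = -2
3 of 13 · RRB · max L -2 · min R -1 = -3/2
4 of 13 · RRBR · max L -2 · min R -3/2 = -7/4
5 of 13 · RRBRB · max L -7/4 · min R -3/2 = -13/8
6 of 13 · RRBRBB · max L -13/8 · min R -3/2 = -25/16
7 of 13 · RRBRBBR · max L -13/8 · min R -25/16 = -51/32
8 of 13 · RRBRBBRR · max L -13/8 · min R -51/32 = -103/64
9 of 13 · RRBRBBRRB · max L -103/64 · min R -51/32 = -205/128
10 of 13 · RRBRBBRRBB · max L -205/128 · min R -51/32 = -409/256
11 of 13 · RRBRBBRRBBR · max L -205/128 · min R -409/256 = -819/512
12 of 13 · RRBRBBRRBBRB · max L -819/512 · min R -409/256 = -1637/1024
13 of 13 · RRBRBBRRBBRBB · max L -1637/1024 · min R -409/256 = -3273/2048

-3273/2048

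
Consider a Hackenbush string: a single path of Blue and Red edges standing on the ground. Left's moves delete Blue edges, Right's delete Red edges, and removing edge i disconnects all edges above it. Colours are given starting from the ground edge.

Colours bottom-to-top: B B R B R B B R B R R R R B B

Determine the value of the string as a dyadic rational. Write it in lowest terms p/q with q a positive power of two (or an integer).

1 of 15 · B · max L 0 · min R +∞ = 1
2 of 15 · BB · max L 1 · min R +∞ = 2
3 of 15 · BBR · max L 1 · min R 2 = 3/2
4 of 15 · BBRB · max L 3/2 · min R 2 = 7/4
5 of 15 · BBRBR · max L 3/2 · min R 7/4 = 13/8
6 of 15 · BBRBRB · max L 13/8 · min R 7/4 = 27/16
7 of 15 · BBRBRBB · max L 27/16 · min R 7/4 = 55/32
8 of 15 · BBRBRBBR · max L 27/16 · min R 55/32 = 109/64
9 of 15 · BBRBRBBRB · max L 109/64 · min R 55/32 = 219/128
10 of 15 · BBRBRBBRBR · max L 109/64 · min R 219/128 = 437/256
11 of 15 · BBRBRBBRBRR · max L 109/64 · min R 437/256 = 873/512
12 of 15 · BBRBRBBRBRRR · max L 109/64 · min R 873/512 = 1745/1024
13 of 15 · BBRBRBBRBRRRR · max L 109/64 · min R 1745/1024 = 3489/2048
14 of 15 · BBRBRBBRBRRRRB · max L 3489/2048 · min R 1745/1024 = 6979/4096
15 of 15 · BBRBRBBRBRRRRBB · max L 6979/4096 · min R 1745/1024 = 13959/8192

13959/8192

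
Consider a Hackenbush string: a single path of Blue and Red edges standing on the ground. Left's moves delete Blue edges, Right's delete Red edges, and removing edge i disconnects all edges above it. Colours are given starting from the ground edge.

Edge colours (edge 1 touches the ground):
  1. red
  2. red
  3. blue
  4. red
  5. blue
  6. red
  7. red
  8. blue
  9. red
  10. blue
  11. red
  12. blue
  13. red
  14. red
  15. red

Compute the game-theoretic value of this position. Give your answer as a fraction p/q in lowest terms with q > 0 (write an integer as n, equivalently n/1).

Build value(s[:k]) for k = 1..15, string s = red red blue red blue red red blue red blue red blue red red red.
step 1: add red to get r; options L={ — } R={ 0 } => -1
step 2: add red to get rr; options L={ — } R={ -1, 0 } => -2
step 3: add blue to get rrb; options L={ -2 } R={ -1, 0 } => -3/2
step 4: add red to get rrbr; options L={ -2 } R={ -3/2, -1, 0 } => -7/4
step 5: add blue to get rrbrb; options L={ -2, -7/4 } R={ -3/2, -1, 0 } => -13/8
step 6: add red to get rrbrbr; options L={ -2, -7/4 } R={ -13/8, -3/2, -1, 0 } => -27/16
step 7: add red to get rrbrbrr; options L={ -2, -7/4 } R={ -27/16, -13/8, -3/2, -1, 0 } => -55/32
step 8: add blue to get rrbrbrrb; options L={ -2, -7/4, -55/32 } R={ -27/16, -13/8, -3/2, -1, 0 } => -109/64
step 9: add red to get rrbrbrrbr; options L={ -2, -7/4, -55/32 } R={ -109/64, -27/16, -13/8, -3/2, -1, 0 } => -219/128
step 10: add blue to get rrbrbrrbrb; options L={ -2, -7/4, -55/32, -219/128 } R={ -109/64, -27/16, -13/8, -3/2, -1, 0 } => -437/256
step 11: add red to get rrbrbrrbrbr; options L={ -2, -7/4, -55/32, -219/128 } R={ -437/256, -109/64, -27/16, -13/8, -3/2, -1, 0 } => -875/512
step 12: add blue to get rrbrbrrbrbrb; options L={ -2, -7/4, -55/32, -219/128, -875/512 } R={ -437/256, -109/64, -27/16, -13/8, -3/2, -1, 0 } => -1749/1024
step 13: add red to get rrbrbrrbrbrbr; options L={ -2, -7/4, -55/32, -219/128, -875/512 } R={ -1749/1024, -437/256, -109/64, -27/16, -13/8, -3/2, -1, 0 } => -3499/2048
step 14: add red to get rrbrbrrbrbrbrr; options L={ -2, -7/4, -55/32, -219/128, -875/512 } R={ -3499/2048, -1749/1024, -437/256, -109/64, -27/16, -13/8, -3/2, -1, 0 } => -6999/4096
step 15: add red to get rrbrbrrbrbrbrrr; options L={ -2, -7/4, -55/32, -219/128, -875/512 } R={ -6999/4096, -3499/2048, -1749/1024, -437/256, -109/64, -27/16, -13/8, -3/2, -1, 0 } => -13999/8192

-13999/8192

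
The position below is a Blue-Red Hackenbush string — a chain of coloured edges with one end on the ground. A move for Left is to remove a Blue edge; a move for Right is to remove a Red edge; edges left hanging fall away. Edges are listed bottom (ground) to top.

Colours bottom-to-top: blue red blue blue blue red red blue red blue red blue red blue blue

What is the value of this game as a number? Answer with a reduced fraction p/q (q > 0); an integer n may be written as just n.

14679/16384

Recurse on prefixes of the 15-edge string blue red blue blue blue red red blue red blue red blue red blue blue:
edge 1 of 15 (blue): { 0 | (no moves) } so 1
edge 2 of 15 (red): { 0 | 1 } so 1/2
edge 3 of 15 (blue): { 0, 1/2 | 1 } so 3/4
edge 4 of 15 (blue): { 0, 1/2, 3/4 | 1 } so 7/8
edge 5 of 15 (blue): { 0, 1/2, 3/4, 7/8 | 1 } so 15/16
edge 6 of 15 (red): { 0, 1/2, 3/4, 7/8 | 15/16, 1 } so 29/32
edge 7 of 15 (red): { 0, 1/2, 3/4, 7/8 | 29/32, 15/16, 1 } so 57/64
edge 8 of 15 (blue): { 0, 1/2, 3/4, 7/8, 57/64 | 29/32, 15/16, 1 } so 115/128
edge 9 of 15 (red): { 0, 1/2, 3/4, 7/8, 57/64 | 115/128, 29/32, 15/16, 1 } so 229/256
edge 10 of 15 (blue): { 0, 1/2, 3/4, 7/8, 57/64, 229/256 | 115/128, 29/32, 15/16, 1 } so 459/512
edge 11 of 15 (red): { 0, 1/2, 3/4, 7/8, 57/64, 229/256 | 459/512, 115/128, 29/32, 15/16, 1 } so 917/1024
edge 12 of 15 (blue): { 0, 1/2, 3/4, 7/8, 57/64, 229/256, 917/1024 | 459/512, 115/128, 29/32, 15/16, 1 } so 1835/2048
edge 13 of 15 (red): { 0, 1/2, 3/4, 7/8, 57/64, 229/256, 917/1024 | 1835/2048, 459/512, 115/128, 29/32, 15/16, 1 } so 3669/4096
edge 14 of 15 (blue): { 0, 1/2, 3/4, 7/8, 57/64, 229/256, 917/1024, 3669/4096 | 1835/2048, 459/512, 115/128, 29/32, 15/16, 1 } so 7339/8192
edge 15 of 15 (blue): { 0, 1/2, 3/4, 7/8, 57/64, 229/256, 917/1024, 3669/4096, 7339/8192 | 1835/2048, 459/512, 115/128, 29/32, 15/16, 1 } so 14679/16384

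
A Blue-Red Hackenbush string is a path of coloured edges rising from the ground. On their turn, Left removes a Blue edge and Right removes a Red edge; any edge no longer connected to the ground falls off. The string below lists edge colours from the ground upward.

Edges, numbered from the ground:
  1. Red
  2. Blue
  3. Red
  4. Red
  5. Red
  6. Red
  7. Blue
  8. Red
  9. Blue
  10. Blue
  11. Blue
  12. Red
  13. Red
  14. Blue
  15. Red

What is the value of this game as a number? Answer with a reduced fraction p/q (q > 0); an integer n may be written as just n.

Prefix values for Red Blue Red Red Red Red Blue Red Blue Blue Blue Red Red Blue Red via {L|R} + simplicity:
step 1: add Red to get R; options L={ none } R={ 0 } ⇒ -1
step 2: add Blue to get RB; options L={ -1 } R={ 0 } ⇒ -1/2
step 3: add Red to get RBR; options L={ -1 } R={ -1/2 0 } ⇒ -3/4
step 4: add Red to get RBRR; options L={ -1 } R={ -3/4 -1/2 0 } ⇒ -7/8
step 5: add Red to get RBRRR; options L={ -1 } R={ -7/8 -3/4 -1/2 0 } ⇒ -15/16
step 6: add Red to get RBRRRR; options L={ -1 } R={ -15/16 -7/8 -3/4 -1/2 0 } ⇒ -31/32
step 7: add Blue to get RBRRRRB; options L={ -1 -31/32 } R={ -15/16 -7/8 -3/4 -1/2 0 } ⇒ -61/64
step 8: add Red to get RBRRRRBR; options L={ -1 -31/32 } R={ -61/64 -15/16 -7/8 -3/4 -1/2 0 } ⇒ -123/128
step 9: add Blue to get RBRRRRBRB; options L={ -1 -31/32 -123/128 } R={ -61/64 -15/16 -7/8 -3/4 -1/2 0 } ⇒ -245/256
step 10: add Blue to get RBRRRRBRBB; options L={ -1 -31/32 -123/128 -245/256 } R={ -61/64 -15/16 -7/8 -3/4 -1/2 0 } ⇒ -489/512
step 11: add Blue to get RBRRRRBRBBB; options L={ -1 -31/32 -123/128 -245/256 -489/512 } R={ -61/64 -15/16 -7/8 -3/4 -1/2 0 } ⇒ -977/1024
step 12: add Red to get RBRRRRBRBBBR; options L={ -1 -31/32 -123/128 -245/256 -489/512 } R={ -977/1024 -61/64 -15/16 -7/8 -3/4 -1/2 0 } ⇒ -1955/2048
step 13: add Red to get RBRRRRBRBBBRR; options L={ -1 -31/32 -123/128 -245/256 -489/512 } R={ -1955/2048 -977/1024 -61/64 -15/16 -7/8 -3/4 -1/2 0 } ⇒ -3911/4096
step 14: add Blue to get RBRRRRBRBBBRRB; options L={ -1 -31/32 -123/128 -245/256 -489/512 -3911/4096 } R={ -1955/2048 -977/1024 -61/64 -15/16 -7/8 -3/4 -1/2 0 } ⇒ -7821/8192
step 15: add Red to get RBRRRRBRBBBRRBR; options L={ -1 -31/32 -123/128 -245/256 -489/512 -3911/4096 } R={ -7821/8192 -1955/2048 -977/1024 -61/64 -15/16 -7/8 -3/4 -1/2 0 } ⇒ -15643/16384

-15643/16384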